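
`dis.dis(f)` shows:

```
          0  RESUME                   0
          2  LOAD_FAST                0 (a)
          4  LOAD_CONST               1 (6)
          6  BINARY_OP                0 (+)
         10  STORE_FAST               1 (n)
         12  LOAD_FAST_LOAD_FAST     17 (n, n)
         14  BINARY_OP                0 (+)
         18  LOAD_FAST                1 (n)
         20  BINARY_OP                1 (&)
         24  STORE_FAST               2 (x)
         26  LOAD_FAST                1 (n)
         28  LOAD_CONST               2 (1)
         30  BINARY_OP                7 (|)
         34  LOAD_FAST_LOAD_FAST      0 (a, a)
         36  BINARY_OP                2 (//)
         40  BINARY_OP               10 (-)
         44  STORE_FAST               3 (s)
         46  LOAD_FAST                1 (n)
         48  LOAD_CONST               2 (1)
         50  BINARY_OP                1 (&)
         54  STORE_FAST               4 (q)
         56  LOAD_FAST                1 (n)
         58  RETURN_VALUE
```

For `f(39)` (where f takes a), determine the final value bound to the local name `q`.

LOAD_FAST a → push 39. Stack: [39]
LOAD_CONST → push 6. Stack: [39, 6]
BINARY_OP + → 39 + 6 = 45. Stack: [45]
STORE_FAST n → n=45. Stack: []
LOAD_FAST_LOAD_FAST n,n → push 45,45. Stack: [45, 45]
BINARY_OP + → 45 + 45 = 90. Stack: [90]
LOAD_FAST n → push 45. Stack: [90, 45]
BINARY_OP & → 90 & 45 = 8. Stack: [8]
STORE_FAST x → x=8. Stack: []
LOAD_FAST n → push 45. Stack: [45]
LOAD_CONST → push 1. Stack: [45, 1]
BINARY_OP | → 45 | 1 = 45. Stack: [45]
LOAD_FAST_LOAD_FAST a,a → push 39,39. Stack: [45, 39, 39]
BINARY_OP // → 39 // 39 = 1. Stack: [45, 1]
BINARY_OP - → 45 - 1 = 44. Stack: [44]
STORE_FAST s → s=44. Stack: []
LOAD_FAST n → push 45. Stack: [45]
LOAD_CONST → push 1. Stack: [45, 1]
BINARY_OP & → 45 & 1 = 1. Stack: [1]
STORE_FAST q → q=1. Stack: []
LOAD_FAST n → push 45. Stack: [45]
RETURN_VALUE → return 45.

1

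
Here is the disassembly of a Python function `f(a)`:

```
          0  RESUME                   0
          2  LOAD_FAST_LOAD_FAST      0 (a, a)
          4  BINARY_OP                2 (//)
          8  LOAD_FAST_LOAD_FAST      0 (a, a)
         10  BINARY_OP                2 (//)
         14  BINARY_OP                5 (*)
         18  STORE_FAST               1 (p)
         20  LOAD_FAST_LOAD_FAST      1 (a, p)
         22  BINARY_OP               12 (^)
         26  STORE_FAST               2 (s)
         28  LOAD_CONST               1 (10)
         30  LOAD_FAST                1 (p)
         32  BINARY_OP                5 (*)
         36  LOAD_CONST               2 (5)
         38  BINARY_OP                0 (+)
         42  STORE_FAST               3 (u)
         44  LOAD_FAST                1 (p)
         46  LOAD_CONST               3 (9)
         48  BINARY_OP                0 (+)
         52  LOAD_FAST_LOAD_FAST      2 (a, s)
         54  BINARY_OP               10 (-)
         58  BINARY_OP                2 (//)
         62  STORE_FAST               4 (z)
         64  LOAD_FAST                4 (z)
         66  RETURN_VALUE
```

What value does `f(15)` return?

LOAD_FAST_LOAD_FAST a,a → push 15,15. Stack: [15, 15]
BINARY_OP // → 15 // 15 = 1. Stack: [1]
LOAD_FAST_LOAD_FAST a,a → push 15,15. Stack: [1, 15, 15]
BINARY_OP // → 15 // 15 = 1. Stack: [1, 1]
BINARY_OP * → 1 * 1 = 1. Stack: [1]
STORE_FAST p → p=1. Stack: []
LOAD_FAST_LOAD_FAST a,p → push 15,1. Stack: [15, 1]
BINARY_OP ^ → 15 ^ 1 = 14. Stack: [14]
STORE_FAST s → s=14. Stack: []
LOAD_CONST → push 10. Stack: [10]
LOAD_FAST p → push 1. Stack: [10, 1]
BINARY_OP * → 10 * 1 = 10. Stack: [10]
LOAD_CONST → push 5. Stack: [10, 5]
BINARY_OP + → 10 + 5 = 15. Stack: [15]
STORE_FAST u → u=15. Stack: []
LOAD_FAST p → push 1. Stack: [1]
LOAD_CONST → push 9. Stack: [1, 9]
BINARY_OP + → 1 + 9 = 10. Stack: [10]
LOAD_FAST_LOAD_FAST a,s → push 15,14. Stack: [10, 15, 14]
BINARY_OP - → 15 - 14 = 1. Stack: [10, 1]
BINARY_OP // → 10 // 1 = 10. Stack: [10]
STORE_FAST z → z=10. Stack: []
LOAD_FAST z → push 10. Stack: [10]
RETURN_VALUE → return 10.

10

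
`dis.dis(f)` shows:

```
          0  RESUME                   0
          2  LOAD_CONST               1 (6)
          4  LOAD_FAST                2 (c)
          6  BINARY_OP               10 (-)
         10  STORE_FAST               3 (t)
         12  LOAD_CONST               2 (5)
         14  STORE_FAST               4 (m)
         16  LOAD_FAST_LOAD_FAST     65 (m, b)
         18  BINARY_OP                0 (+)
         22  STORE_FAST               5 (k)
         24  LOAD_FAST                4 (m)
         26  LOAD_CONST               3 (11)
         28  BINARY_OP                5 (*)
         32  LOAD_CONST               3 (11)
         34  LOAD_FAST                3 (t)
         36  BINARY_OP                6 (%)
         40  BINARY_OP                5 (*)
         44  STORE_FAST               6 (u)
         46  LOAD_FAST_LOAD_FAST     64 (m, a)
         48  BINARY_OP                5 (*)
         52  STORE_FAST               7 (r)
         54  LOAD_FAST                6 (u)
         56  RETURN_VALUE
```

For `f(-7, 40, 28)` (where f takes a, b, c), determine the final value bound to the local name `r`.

-35

LOAD_CONST → push 6. Stack: [6]
LOAD_FAST c → push 28. Stack: [6, 28]
BINARY_OP - → 6 - 28 = -22. Stack: [-22]
STORE_FAST t → t=-22. Stack: []
LOAD_CONST → push 5. Stack: [5]
STORE_FAST m → m=5. Stack: []
LOAD_FAST_LOAD_FAST m,b → push 5,40. Stack: [5, 40]
BINARY_OP + → 5 + 40 = 45. Stack: [45]
STORE_FAST k → k=45. Stack: []
LOAD_FAST m → push 5. Stack: [5]
LOAD_CONST → push 11. Stack: [5, 11]
BINARY_OP * → 5 * 11 = 55. Stack: [55]
LOAD_CONST → push 11. Stack: [55, 11]
LOAD_FAST t → push -22. Stack: [55, 11, -22]
BINARY_OP % → 11 % -22 = -11. Stack: [55, -11]
BINARY_OP * → 55 * -11 = -605. Stack: [-605]
STORE_FAST u → u=-605. Stack: []
LOAD_FAST_LOAD_FAST m,a → push 5,-7. Stack: [5, -7]
BINARY_OP * → 5 * -7 = -35. Stack: [-35]
STORE_FAST r → r=-35. Stack: []
LOAD_FAST u → push -605. Stack: [-605]
RETURN_VALUE → return -605.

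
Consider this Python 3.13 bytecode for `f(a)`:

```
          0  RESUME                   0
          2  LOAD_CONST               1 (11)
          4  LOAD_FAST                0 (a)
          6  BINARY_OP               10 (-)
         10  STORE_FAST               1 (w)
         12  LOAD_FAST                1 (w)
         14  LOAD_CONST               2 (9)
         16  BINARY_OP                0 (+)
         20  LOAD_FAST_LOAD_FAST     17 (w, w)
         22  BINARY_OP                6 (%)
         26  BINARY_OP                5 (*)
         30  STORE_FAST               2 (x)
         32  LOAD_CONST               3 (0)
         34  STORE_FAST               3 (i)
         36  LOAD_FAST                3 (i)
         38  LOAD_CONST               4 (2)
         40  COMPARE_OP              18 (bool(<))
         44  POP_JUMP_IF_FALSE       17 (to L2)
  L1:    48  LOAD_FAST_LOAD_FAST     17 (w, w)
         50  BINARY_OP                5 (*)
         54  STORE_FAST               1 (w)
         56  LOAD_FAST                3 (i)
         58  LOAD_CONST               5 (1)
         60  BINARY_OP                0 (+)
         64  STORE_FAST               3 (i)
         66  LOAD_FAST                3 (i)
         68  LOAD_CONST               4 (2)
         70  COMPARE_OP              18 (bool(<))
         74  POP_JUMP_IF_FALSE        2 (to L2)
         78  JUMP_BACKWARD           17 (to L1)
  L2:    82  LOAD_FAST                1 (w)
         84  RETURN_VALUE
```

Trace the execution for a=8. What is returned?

LOAD_CONST → push 11. Stack: [11]
LOAD_FAST a → push 8. Stack: [11, 8]
BINARY_OP - → 11 - 8 = 3. Stack: [3]
STORE_FAST w → w=3. Stack: []
LOAD_FAST w → push 3. Stack: [3]
LOAD_CONST → push 9. Stack: [3, 9]
BINARY_OP + → 3 + 9 = 12. Stack: [12]
LOAD_FAST_LOAD_FAST w,w → push 3,3. Stack: [12, 3, 3]
BINARY_OP % → 3 % 3 = 0. Stack: [12, 0]
BINARY_OP * → 12 * 0 = 0. Stack: [0]
STORE_FAST x → x=0. Stack: []
LOAD_CONST → push 0. Stack: [0]
STORE_FAST i → i=0. Stack: []
LOAD_FAST i → push 0. Stack: [0]
LOAD_CONST → push 2. Stack: [0, 2]
COMPARE_OP bool(<) → 0 vs 2 = True. Stack: [True]
POP_JUMP_IF_FALSE → pop True; no jump. Stack: []
LOAD_FAST_LOAD_FAST w,w → push 3,3. Stack: [3, 3]
BINARY_OP * → 3 * 3 = 9. Stack: [9]
STORE_FAST w → w=9. Stack: []
LOAD_FAST i → push 0. Stack: [0]
LOAD_CONST → push 1. Stack: [0, 1]
BINARY_OP + → 0 + 1 = 1. Stack: [1]
STORE_FAST i → i=1. Stack: []
LOAD_FAST i → push 1. Stack: [1]
LOAD_CONST → push 2. Stack: [1, 2]
COMPARE_OP bool(<) → 1 vs 2 = True. Stack: [True]
POP_JUMP_IF_FALSE → pop True; no jump. Stack: []
LOAD_FAST_LOAD_FAST w,w → push 9,9. Stack: [9, 9]
BINARY_OP * → 9 * 9 = 81. Stack: [81]
STORE_FAST w → w=81. Stack: []
LOAD_FAST i → push 1. Stack: [1]
LOAD_CONST → push 1. Stack: [1, 1]
BINARY_OP + → 1 + 1 = 2. Stack: [2]
STORE_FAST i → i=2. Stack: []
LOAD_FAST i → push 2. Stack: [2]
LOAD_CONST → push 2. Stack: [2, 2]
COMPARE_OP bool(<) → 2 vs 2 = False. Stack: [False]
POP_JUMP_IF_FALSE → pop False; jump. Stack: []
LOAD_FAST w → push 81. Stack: [81]
RETURN_VALUE → return 81.

81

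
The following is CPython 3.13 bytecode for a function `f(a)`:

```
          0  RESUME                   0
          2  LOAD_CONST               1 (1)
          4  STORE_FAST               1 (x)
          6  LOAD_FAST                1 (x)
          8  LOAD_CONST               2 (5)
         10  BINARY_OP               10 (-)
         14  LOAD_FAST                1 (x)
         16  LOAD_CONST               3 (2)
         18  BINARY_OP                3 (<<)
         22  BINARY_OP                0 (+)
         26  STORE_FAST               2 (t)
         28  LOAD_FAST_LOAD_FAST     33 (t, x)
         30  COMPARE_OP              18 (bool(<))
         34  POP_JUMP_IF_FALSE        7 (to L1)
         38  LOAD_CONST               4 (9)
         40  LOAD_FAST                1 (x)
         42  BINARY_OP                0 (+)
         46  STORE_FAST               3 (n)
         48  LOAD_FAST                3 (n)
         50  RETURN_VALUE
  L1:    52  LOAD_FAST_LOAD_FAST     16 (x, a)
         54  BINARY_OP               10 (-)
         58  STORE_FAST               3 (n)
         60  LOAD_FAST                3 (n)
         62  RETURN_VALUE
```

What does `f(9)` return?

10

LOAD_CONST → push 1. Stack: [1]
STORE_FAST x → x=1. Stack: []
LOAD_FAST x → push 1. Stack: [1]
LOAD_CONST → push 5. Stack: [1, 5]
BINARY_OP - → 1 - 5 = -4. Stack: [-4]
LOAD_FAST x → push 1. Stack: [-4, 1]
LOAD_CONST → push 2. Stack: [-4, 1, 2]
BINARY_OP << → 1 << 2 = 4. Stack: [-4, 4]
BINARY_OP + → -4 + 4 = 0. Stack: [0]
STORE_FAST t → t=0. Stack: []
LOAD_FAST_LOAD_FAST t,x → push 0,1. Stack: [0, 1]
COMPARE_OP bool(<) → 0 vs 1 = True. Stack: [True]
POP_JUMP_IF_FALSE → pop True; no jump. Stack: []
LOAD_CONST → push 9. Stack: [9]
LOAD_FAST x → push 1. Stack: [9, 1]
BINARY_OP + → 9 + 1 = 10. Stack: [10]
STORE_FAST n → n=10. Stack: []
LOAD_FAST n → push 10. Stack: [10]
RETURN_VALUE → return 10.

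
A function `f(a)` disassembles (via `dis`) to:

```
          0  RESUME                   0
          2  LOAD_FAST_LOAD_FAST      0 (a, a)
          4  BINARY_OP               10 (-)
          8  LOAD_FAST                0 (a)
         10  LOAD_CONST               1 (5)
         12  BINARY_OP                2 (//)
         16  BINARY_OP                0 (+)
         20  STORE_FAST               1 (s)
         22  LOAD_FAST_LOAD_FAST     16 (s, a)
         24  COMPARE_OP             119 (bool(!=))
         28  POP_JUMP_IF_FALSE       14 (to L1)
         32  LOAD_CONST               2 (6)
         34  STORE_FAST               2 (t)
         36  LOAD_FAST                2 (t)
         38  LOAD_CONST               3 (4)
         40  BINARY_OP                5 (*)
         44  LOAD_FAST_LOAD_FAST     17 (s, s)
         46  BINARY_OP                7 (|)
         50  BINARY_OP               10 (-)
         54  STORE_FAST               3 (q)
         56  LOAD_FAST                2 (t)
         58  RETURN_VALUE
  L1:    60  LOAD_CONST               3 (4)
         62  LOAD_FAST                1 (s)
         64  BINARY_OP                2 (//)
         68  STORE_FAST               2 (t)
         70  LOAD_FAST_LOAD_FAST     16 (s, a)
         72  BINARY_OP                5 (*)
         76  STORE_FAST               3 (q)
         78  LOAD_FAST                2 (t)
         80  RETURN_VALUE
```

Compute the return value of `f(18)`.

LOAD_FAST_LOAD_FAST a,a → push 18,18. Stack: [18, 18]
BINARY_OP - → 18 - 18 = 0. Stack: [0]
LOAD_FAST a → push 18. Stack: [0, 18]
LOAD_CONST → push 5. Stack: [0, 18, 5]
BINARY_OP // → 18 // 5 = 3. Stack: [0, 3]
BINARY_OP + → 0 + 3 = 3. Stack: [3]
STORE_FAST s → s=3. Stack: []
LOAD_FAST_LOAD_FAST s,a → push 3,18. Stack: [3, 18]
COMPARE_OP bool(!=) → 3 vs 18 = True. Stack: [True]
POP_JUMP_IF_FALSE → pop True; no jump. Stack: []
LOAD_CONST → push 6. Stack: [6]
STORE_FAST t → t=6. Stack: []
LOAD_FAST t → push 6. Stack: [6]
LOAD_CONST → push 4. Stack: [6, 4]
BINARY_OP * → 6 * 4 = 24. Stack: [24]
LOAD_FAST_LOAD_FAST s,s → push 3,3. Stack: [24, 3, 3]
BINARY_OP | → 3 | 3 = 3. Stack: [24, 3]
BINARY_OP - → 24 - 3 = 21. Stack: [21]
STORE_FAST q → q=21. Stack: []
LOAD_FAST t → push 6. Stack: [6]
RETURN_VALUE → return 6.

6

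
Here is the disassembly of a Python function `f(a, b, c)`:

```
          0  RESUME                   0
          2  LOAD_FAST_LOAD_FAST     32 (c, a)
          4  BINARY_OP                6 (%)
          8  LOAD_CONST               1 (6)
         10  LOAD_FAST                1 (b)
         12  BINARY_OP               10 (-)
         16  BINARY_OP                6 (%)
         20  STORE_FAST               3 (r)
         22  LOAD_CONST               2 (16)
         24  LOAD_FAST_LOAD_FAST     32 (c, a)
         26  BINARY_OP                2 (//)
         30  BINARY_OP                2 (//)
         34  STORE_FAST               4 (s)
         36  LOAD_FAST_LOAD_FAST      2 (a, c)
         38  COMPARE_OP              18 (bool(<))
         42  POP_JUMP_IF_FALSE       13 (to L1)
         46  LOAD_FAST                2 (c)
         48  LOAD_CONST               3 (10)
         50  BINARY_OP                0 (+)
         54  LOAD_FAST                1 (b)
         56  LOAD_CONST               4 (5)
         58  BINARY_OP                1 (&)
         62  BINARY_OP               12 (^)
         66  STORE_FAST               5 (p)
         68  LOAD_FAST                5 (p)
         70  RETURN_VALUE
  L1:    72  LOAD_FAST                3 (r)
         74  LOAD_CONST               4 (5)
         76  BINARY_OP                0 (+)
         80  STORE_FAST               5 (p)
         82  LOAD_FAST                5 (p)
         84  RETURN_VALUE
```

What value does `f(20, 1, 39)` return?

LOAD_FAST_LOAD_FAST c,a → push 39,20. Stack: [39, 20]
BINARY_OP % → 39 % 20 = 19. Stack: [19]
LOAD_CONST → push 6. Stack: [19, 6]
LOAD_FAST b → push 1. Stack: [19, 6, 1]
BINARY_OP - → 6 - 1 = 5. Stack: [19, 5]
BINARY_OP % → 19 % 5 = 4. Stack: [4]
STORE_FAST r → r=4. Stack: []
LOAD_CONST → push 16. Stack: [16]
LOAD_FAST_LOAD_FAST c,a → push 39,20. Stack: [16, 39, 20]
BINARY_OP // → 39 // 20 = 1. Stack: [16, 1]
BINARY_OP // → 16 // 1 = 16. Stack: [16]
STORE_FAST s → s=16. Stack: []
LOAD_FAST_LOAD_FAST a,c → push 20,39. Stack: [20, 39]
COMPARE_OP bool(<) → 20 vs 39 = True. Stack: [True]
POP_JUMP_IF_FALSE → pop True; no jump. Stack: []
LOAD_FAST c → push 39. Stack: [39]
LOAD_CONST → push 10. Stack: [39, 10]
BINARY_OP + → 39 + 10 = 49. Stack: [49]
LOAD_FAST b → push 1. Stack: [49, 1]
LOAD_CONST → push 5. Stack: [49, 1, 5]
BINARY_OP & → 1 & 5 = 1. Stack: [49, 1]
BINARY_OP ^ → 49 ^ 1 = 48. Stack: [48]
STORE_FAST p → p=48. Stack: []
LOAD_FAST p → push 48. Stack: [48]
RETURN_VALUE → return 48.

48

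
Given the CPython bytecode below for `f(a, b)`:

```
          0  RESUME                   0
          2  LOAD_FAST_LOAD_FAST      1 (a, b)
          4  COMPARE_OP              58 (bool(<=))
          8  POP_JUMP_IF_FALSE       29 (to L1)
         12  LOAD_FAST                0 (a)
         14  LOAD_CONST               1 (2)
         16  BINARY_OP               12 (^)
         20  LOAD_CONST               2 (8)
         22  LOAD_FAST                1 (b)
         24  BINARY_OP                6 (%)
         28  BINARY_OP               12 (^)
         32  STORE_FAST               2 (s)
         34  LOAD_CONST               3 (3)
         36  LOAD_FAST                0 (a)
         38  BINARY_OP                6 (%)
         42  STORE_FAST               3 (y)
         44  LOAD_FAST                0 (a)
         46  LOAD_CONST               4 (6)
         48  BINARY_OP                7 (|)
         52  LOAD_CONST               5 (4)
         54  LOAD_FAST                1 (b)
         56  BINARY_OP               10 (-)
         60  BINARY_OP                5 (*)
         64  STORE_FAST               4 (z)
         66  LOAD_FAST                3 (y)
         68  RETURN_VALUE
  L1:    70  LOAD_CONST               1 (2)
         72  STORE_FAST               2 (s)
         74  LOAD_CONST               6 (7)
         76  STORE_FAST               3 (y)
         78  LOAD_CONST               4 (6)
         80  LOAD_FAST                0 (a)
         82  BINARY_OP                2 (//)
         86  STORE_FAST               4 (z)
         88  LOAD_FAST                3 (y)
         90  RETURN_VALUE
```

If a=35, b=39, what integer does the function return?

LOAD_FAST_LOAD_FAST a,b → push 35,39. Stack: [35, 39]
COMPARE_OP bool(<=) → 35 vs 39 = True. Stack: [True]
POP_JUMP_IF_FALSE → pop True; no jump. Stack: []
LOAD_FAST a → push 35. Stack: [35]
LOAD_CONST → push 2. Stack: [35, 2]
BINARY_OP ^ → 35 ^ 2 = 33. Stack: [33]
LOAD_CONST → push 8. Stack: [33, 8]
LOAD_FAST b → push 39. Stack: [33, 8, 39]
BINARY_OP % → 8 % 39 = 8. Stack: [33, 8]
BINARY_OP ^ → 33 ^ 8 = 41. Stack: [41]
STORE_FAST s → s=41. Stack: []
LOAD_CONST → push 3. Stack: [3]
LOAD_FAST a → push 35. Stack: [3, 35]
BINARY_OP % → 3 % 35 = 3. Stack: [3]
STORE_FAST y → y=3. Stack: []
LOAD_FAST a → push 35. Stack: [35]
LOAD_CONST → push 6. Stack: [35, 6]
BINARY_OP | → 35 | 6 = 39. Stack: [39]
LOAD_CONST → push 4. Stack: [39, 4]
LOAD_FAST b → push 39. Stack: [39, 4, 39]
BINARY_OP - → 4 - 39 = -35. Stack: [39, -35]
BINARY_OP * → 39 * -35 = -1365. Stack: [-1365]
STORE_FAST z → z=-1365. Stack: []
LOAD_FAST y → push 3. Stack: [3]
RETURN_VALUE → return 3.

3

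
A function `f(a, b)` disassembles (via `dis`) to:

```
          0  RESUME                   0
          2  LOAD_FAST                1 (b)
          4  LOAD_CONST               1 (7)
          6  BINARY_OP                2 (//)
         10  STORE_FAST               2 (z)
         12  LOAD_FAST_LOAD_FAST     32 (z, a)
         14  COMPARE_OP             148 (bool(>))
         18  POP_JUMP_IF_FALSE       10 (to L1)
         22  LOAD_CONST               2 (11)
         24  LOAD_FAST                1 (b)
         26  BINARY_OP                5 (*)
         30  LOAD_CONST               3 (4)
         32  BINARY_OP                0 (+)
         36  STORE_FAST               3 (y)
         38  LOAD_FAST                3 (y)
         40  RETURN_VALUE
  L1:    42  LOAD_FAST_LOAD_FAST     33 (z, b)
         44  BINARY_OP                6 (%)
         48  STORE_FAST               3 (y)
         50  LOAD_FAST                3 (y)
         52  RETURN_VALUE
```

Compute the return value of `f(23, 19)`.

2

LOAD_FAST b → push 19. Stack: [19]
LOAD_CONST → push 7. Stack: [19, 7]
BINARY_OP // → 19 // 7 = 2. Stack: [2]
STORE_FAST z → z=2. Stack: []
LOAD_FAST_LOAD_FAST z,a → push 2,23. Stack: [2, 23]
COMPARE_OP bool(>) → 2 vs 23 = False. Stack: [False]
POP_JUMP_IF_FALSE → pop False; jump. Stack: []
LOAD_FAST_LOAD_FAST z,b → push 2,19. Stack: [2, 19]
BINARY_OP % → 2 % 19 = 2. Stack: [2]
STORE_FAST y → y=2. Stack: []
LOAD_FAST y → push 2. Stack: [2]
RETURN_VALUE → return 2.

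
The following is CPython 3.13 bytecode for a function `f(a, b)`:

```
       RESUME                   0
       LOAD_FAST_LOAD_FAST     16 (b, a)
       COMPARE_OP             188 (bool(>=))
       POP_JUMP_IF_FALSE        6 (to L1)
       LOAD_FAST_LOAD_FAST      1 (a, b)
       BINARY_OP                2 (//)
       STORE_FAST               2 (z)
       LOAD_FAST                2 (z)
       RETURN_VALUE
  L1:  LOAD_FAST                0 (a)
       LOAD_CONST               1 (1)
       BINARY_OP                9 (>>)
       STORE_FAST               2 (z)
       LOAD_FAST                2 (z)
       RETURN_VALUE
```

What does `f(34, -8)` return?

LOAD_FAST_LOAD_FAST b,a → push -8,34. Stack: [-8, 34]
COMPARE_OP bool(>=) → -8 vs 34 = False. Stack: [False]
POP_JUMP_IF_FALSE → pop False; jump. Stack: []
LOAD_FAST a → push 34. Stack: [34]
LOAD_CONST → push 1. Stack: [34, 1]
BINARY_OP >> → 34 >> 1 = 17. Stack: [17]
STORE_FAST z → z=17. Stack: []
LOAD_FAST z → push 17. Stack: [17]
RETURN_VALUE → return 17.

17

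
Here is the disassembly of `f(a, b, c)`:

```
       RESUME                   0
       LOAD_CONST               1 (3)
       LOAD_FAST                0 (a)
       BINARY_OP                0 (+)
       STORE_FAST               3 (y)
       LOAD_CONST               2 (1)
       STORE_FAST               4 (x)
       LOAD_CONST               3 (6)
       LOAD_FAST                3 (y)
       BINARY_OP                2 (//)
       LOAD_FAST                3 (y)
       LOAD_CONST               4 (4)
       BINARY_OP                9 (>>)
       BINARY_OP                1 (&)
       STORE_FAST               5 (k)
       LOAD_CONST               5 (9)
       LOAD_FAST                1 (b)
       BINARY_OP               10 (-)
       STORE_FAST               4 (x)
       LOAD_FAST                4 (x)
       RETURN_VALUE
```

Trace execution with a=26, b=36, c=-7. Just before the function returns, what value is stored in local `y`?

29

LOAD_CONST → push 3. Stack: [3]
LOAD_FAST a → push 26. Stack: [3, 26]
BINARY_OP + → 3 + 26 = 29. Stack: [29]
STORE_FAST y → y=29. Stack: []
LOAD_CONST → push 1. Stack: [1]
STORE_FAST x → x=1. Stack: []
LOAD_CONST → push 6. Stack: [6]
LOAD_FAST y → push 29. Stack: [6, 29]
BINARY_OP // → 6 // 29 = 0. Stack: [0]
LOAD_FAST y → push 29. Stack: [0, 29]
LOAD_CONST → push 4. Stack: [0, 29, 4]
BINARY_OP >> → 29 >> 4 = 1. Stack: [0, 1]
BINARY_OP & → 0 & 1 = 0. Stack: [0]
STORE_FAST k → k=0. Stack: []
LOAD_CONST → push 9. Stack: [9]
LOAD_FAST b → push 36. Stack: [9, 36]
BINARY_OP - → 9 - 36 = -27. Stack: [-27]
STORE_FAST x → x=-27. Stack: []
LOAD_FAST x → push -27. Stack: [-27]
RETURN_VALUE → return -27.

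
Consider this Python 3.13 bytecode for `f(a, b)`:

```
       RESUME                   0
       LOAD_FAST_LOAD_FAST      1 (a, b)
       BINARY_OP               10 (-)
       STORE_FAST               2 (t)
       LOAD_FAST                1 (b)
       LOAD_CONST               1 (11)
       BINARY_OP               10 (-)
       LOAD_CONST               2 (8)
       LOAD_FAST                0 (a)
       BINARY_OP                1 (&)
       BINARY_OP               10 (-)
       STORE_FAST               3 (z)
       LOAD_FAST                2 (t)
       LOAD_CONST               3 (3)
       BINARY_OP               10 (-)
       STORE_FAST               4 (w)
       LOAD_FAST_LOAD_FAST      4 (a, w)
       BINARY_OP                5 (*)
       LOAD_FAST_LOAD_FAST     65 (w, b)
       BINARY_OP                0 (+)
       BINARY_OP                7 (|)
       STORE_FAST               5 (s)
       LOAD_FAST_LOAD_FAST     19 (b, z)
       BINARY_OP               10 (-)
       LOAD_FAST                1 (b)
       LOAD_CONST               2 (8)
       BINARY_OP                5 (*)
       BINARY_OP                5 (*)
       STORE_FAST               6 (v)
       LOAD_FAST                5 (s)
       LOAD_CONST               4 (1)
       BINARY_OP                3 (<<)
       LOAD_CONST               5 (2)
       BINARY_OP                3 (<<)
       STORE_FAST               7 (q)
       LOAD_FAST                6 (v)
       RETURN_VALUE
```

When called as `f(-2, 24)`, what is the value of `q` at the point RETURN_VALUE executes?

LOAD_FAST_LOAD_FAST a,b → push -2,24. Stack: [-2, 24]
BINARY_OP - → -2 - 24 = -26. Stack: [-26]
STORE_FAST t → t=-26. Stack: []
LOAD_FAST b → push 24. Stack: [24]
LOAD_CONST → push 11. Stack: [24, 11]
BINARY_OP - → 24 - 11 = 13. Stack: [13]
LOAD_CONST → push 8. Stack: [13, 8]
LOAD_FAST a → push -2. Stack: [13, 8, -2]
BINARY_OP & → 8 & -2 = 8. Stack: [13, 8]
BINARY_OP - → 13 - 8 = 5. Stack: [5]
STORE_FAST z → z=5. Stack: []
LOAD_FAST t → push -26. Stack: [-26]
LOAD_CONST → push 3. Stack: [-26, 3]
BINARY_OP - → -26 - 3 = -29. Stack: [-29]
STORE_FAST w → w=-29. Stack: []
LOAD_FAST_LOAD_FAST a,w → push -2,-29. Stack: [-2, -29]
BINARY_OP * → -2 * -29 = 58. Stack: [58]
LOAD_FAST_LOAD_FAST w,b → push -29,24. Stack: [58, -29, 24]
BINARY_OP + → -29 + 24 = -5. Stack: [58, -5]
BINARY_OP | → 58 | -5 = -5. Stack: [-5]
STORE_FAST s → s=-5. Stack: []
LOAD_FAST_LOAD_FAST b,z → push 24,5. Stack: [24, 5]
BINARY_OP - → 24 - 5 = 19. Stack: [19]
LOAD_FAST b → push 24. Stack: [19, 24]
LOAD_CONST → push 8. Stack: [19, 24, 8]
BINARY_OP * → 24 * 8 = 192. Stack: [19, 192]
BINARY_OP * → 19 * 192 = 3648. Stack: [3648]
STORE_FAST v → v=3648. Stack: []
LOAD_FAST s → push -5. Stack: [-5]
LOAD_CONST → push 1. Stack: [-5, 1]
BINARY_OP << → -5 << 1 = -10. Stack: [-10]
LOAD_CONST → push 2. Stack: [-10, 2]
BINARY_OP << → -10 << 2 = -40. Stack: [-40]
STORE_FAST q → q=-40. Stack: []
LOAD_FAST v → push 3648. Stack: [3648]
RETURN_VALUE → return 3648.

-40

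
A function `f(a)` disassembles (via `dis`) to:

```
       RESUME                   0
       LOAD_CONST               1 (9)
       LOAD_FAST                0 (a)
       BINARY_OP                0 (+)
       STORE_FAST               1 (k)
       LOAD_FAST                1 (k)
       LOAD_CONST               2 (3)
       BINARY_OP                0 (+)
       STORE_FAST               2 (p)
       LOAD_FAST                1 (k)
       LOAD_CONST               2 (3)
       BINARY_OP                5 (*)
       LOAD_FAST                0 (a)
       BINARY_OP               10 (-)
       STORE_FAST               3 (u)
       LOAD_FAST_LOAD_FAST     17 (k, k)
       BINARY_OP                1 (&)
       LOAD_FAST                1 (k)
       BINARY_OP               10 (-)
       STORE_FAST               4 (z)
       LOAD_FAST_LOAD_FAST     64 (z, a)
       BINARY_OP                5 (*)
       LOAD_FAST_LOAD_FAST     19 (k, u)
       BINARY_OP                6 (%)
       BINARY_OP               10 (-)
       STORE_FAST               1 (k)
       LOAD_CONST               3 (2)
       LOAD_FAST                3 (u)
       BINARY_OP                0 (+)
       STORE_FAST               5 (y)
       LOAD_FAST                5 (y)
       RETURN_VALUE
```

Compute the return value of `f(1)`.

LOAD_CONST → push 9. Stack: [9]
LOAD_FAST a → push 1. Stack: [9, 1]
BINARY_OP + → 9 + 1 = 10. Stack: [10]
STORE_FAST k → k=10. Stack: []
LOAD_FAST k → push 10. Stack: [10]
LOAD_CONST → push 3. Stack: [10, 3]
BINARY_OP + → 10 + 3 = 13. Stack: [13]
STORE_FAST p → p=13. Stack: []
LOAD_FAST k → push 10. Stack: [10]
LOAD_CONST → push 3. Stack: [10, 3]
BINARY_OP * → 10 * 3 = 30. Stack: [30]
LOAD_FAST a → push 1. Stack: [30, 1]
BINARY_OP - → 30 - 1 = 29. Stack: [29]
STORE_FAST u → u=29. Stack: []
LOAD_FAST_LOAD_FAST k,k → push 10,10. Stack: [10, 10]
BINARY_OP & → 10 & 10 = 10. Stack: [10]
LOAD_FAST k → push 10. Stack: [10, 10]
BINARY_OP - → 10 - 10 = 0. Stack: [0]
STORE_FAST z → z=0. Stack: []
LOAD_FAST_LOAD_FAST z,a → push 0,1. Stack: [0, 1]
BINARY_OP * → 0 * 1 = 0. Stack: [0]
LOAD_FAST_LOAD_FAST k,u → push 10,29. Stack: [0, 10, 29]
BINARY_OP % → 10 % 29 = 10. Stack: [0, 10]
BINARY_OP - → 0 - 10 = -10. Stack: [-10]
STORE_FAST k → k=-10. Stack: []
LOAD_CONST → push 2. Stack: [2]
LOAD_FAST u → push 29. Stack: [2, 29]
BINARY_OP + → 2 + 29 = 31. Stack: [31]
STORE_FAST y → y=31. Stack: []
LOAD_FAST y → push 31. Stack: [31]
RETURN_VALUE → return 31.

31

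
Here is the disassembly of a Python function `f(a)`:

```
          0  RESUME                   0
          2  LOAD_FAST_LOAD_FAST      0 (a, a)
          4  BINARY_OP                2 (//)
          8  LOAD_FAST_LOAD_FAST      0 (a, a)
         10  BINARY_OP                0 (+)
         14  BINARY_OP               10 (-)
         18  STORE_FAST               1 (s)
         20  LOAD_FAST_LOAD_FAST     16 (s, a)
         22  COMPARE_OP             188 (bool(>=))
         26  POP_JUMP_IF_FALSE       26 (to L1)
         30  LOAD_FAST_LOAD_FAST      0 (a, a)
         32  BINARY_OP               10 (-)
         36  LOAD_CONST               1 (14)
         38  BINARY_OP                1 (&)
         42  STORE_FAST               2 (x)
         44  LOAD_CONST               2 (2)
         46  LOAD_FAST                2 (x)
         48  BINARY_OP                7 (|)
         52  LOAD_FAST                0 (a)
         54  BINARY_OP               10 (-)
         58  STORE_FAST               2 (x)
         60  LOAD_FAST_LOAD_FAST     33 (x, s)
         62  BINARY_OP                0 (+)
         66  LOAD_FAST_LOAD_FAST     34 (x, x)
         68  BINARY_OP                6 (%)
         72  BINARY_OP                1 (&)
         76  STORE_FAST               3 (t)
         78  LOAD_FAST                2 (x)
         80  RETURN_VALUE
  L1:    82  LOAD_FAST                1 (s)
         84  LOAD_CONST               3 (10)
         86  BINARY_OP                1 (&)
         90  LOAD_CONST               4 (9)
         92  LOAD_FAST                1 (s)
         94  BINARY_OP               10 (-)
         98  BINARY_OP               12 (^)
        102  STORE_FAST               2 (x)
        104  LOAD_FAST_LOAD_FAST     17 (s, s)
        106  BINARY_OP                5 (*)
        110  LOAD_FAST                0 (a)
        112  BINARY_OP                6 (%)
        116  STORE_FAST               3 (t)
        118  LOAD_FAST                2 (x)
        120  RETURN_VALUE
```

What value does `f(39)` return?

84

LOAD_FAST_LOAD_FAST a,a → push 39,39. Stack: [39, 39]
BINARY_OP // → 39 // 39 = 1. Stack: [1]
LOAD_FAST_LOAD_FAST a,a → push 39,39. Stack: [1, 39, 39]
BINARY_OP + → 39 + 39 = 78. Stack: [1, 78]
BINARY_OP - → 1 - 78 = -77. Stack: [-77]
STORE_FAST s → s=-77. Stack: []
LOAD_FAST_LOAD_FAST s,a → push -77,39. Stack: [-77, 39]
COMPARE_OP bool(>=) → -77 vs 39 = False. Stack: [False]
POP_JUMP_IF_FALSE → pop False; jump. Stack: []
LOAD_FAST s → push -77. Stack: [-77]
LOAD_CONST → push 10. Stack: [-77, 10]
BINARY_OP & → -77 & 10 = 2. Stack: [2]
LOAD_CONST → push 9. Stack: [2, 9]
LOAD_FAST s → push -77. Stack: [2, 9, -77]
BINARY_OP - → 9 - -77 = 86. Stack: [2, 86]
BINARY_OP ^ → 2 ^ 86 = 84. Stack: [84]
STORE_FAST x → x=84. Stack: []
LOAD_FAST_LOAD_FAST s,s → push -77,-77. Stack: [-77, -77]
BINARY_OP * → -77 * -77 = 5929. Stack: [5929]
LOAD_FAST a → push 39. Stack: [5929, 39]
BINARY_OP % → 5929 % 39 = 1. Stack: [1]
STORE_FAST t → t=1. Stack: []
LOAD_FAST x → push 84. Stack: [84]
RETURN_VALUE → return 84.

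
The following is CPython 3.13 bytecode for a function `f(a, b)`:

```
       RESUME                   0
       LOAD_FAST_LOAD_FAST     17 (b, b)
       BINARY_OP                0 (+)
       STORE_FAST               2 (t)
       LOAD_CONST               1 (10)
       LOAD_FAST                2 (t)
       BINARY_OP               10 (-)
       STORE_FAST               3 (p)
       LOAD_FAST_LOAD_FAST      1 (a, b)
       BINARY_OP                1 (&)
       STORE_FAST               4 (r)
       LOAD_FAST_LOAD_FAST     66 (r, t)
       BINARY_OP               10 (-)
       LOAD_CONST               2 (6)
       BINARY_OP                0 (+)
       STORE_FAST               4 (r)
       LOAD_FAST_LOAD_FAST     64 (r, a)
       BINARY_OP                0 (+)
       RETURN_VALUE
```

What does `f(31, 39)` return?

LOAD_FAST_LOAD_FAST b,b → push 39,39. Stack: [39, 39]
BINARY_OP + → 39 + 39 = 78. Stack: [78]
STORE_FAST t → t=78. Stack: []
LOAD_CONST → push 10. Stack: [10]
LOAD_FAST t → push 78. Stack: [10, 78]
BINARY_OP - → 10 - 78 = -68. Stack: [-68]
STORE_FAST p → p=-68. Stack: []
LOAD_FAST_LOAD_FAST a,b → push 31,39. Stack: [31, 39]
BINARY_OP & → 31 & 39 = 7. Stack: [7]
STORE_FAST r → r=7. Stack: []
LOAD_FAST_LOAD_FAST r,t → push 7,78. Stack: [7, 78]
BINARY_OP - → 7 - 78 = -71. Stack: [-71]
LOAD_CONST → push 6. Stack: [-71, 6]
BINARY_OP + → -71 + 6 = -65. Stack: [-65]
STORE_FAST r → r=-65. Stack: []
LOAD_FAST_LOAD_FAST r,a → push -65,31. Stack: [-65, 31]
BINARY_OP + → -65 + 31 = -34. Stack: [-34]
RETURN_VALUE → return -34.

-34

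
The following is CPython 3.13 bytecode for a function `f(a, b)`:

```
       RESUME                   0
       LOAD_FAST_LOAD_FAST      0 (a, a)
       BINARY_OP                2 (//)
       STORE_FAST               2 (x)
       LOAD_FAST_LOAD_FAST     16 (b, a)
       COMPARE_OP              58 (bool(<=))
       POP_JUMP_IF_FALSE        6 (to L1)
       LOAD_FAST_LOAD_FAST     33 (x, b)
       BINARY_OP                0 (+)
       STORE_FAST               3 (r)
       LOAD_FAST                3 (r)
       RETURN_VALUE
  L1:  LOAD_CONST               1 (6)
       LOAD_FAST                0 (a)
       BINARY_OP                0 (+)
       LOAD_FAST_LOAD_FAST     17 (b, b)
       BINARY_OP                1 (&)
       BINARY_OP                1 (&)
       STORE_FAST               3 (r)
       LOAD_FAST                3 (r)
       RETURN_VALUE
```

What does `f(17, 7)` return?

LOAD_FAST_LOAD_FAST a,a → push 17,17. Stack: [17, 17]
BINARY_OP // → 17 // 17 = 1. Stack: [1]
STORE_FAST x → x=1. Stack: []
LOAD_FAST_LOAD_FAST b,a → push 7,17. Stack: [7, 17]
COMPARE_OP bool(<=) → 7 vs 17 = True. Stack: [True]
POP_JUMP_IF_FALSE → pop True; no jump. Stack: []
LOAD_FAST_LOAD_FAST x,b → push 1,7. Stack: [1, 7]
BINARY_OP + → 1 + 7 = 8. Stack: [8]
STORE_FAST r → r=8. Stack: []
LOAD_FAST r → push 8. Stack: [8]
RETURN_VALUE → return 8.

8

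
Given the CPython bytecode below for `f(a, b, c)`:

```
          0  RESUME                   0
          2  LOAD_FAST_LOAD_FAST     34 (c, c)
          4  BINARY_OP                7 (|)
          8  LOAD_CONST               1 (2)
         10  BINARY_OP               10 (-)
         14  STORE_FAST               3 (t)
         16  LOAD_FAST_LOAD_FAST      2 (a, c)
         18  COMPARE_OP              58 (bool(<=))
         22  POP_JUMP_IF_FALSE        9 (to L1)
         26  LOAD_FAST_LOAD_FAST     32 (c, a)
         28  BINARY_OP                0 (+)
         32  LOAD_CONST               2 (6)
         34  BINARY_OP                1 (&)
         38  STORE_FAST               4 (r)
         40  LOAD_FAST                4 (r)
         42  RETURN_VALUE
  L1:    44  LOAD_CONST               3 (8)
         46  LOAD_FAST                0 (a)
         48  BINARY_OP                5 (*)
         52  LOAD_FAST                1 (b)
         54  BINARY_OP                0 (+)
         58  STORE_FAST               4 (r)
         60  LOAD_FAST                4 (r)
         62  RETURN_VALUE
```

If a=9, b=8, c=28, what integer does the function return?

4

LOAD_FAST_LOAD_FAST c,c → push 28,28. Stack: [28, 28]
BINARY_OP | → 28 | 28 = 28. Stack: [28]
LOAD_CONST → push 2. Stack: [28, 2]
BINARY_OP - → 28 - 2 = 26. Stack: [26]
STORE_FAST t → t=26. Stack: []
LOAD_FAST_LOAD_FAST a,c → push 9,28. Stack: [9, 28]
COMPARE_OP bool(<=) → 9 vs 28 = True. Stack: [True]
POP_JUMP_IF_FALSE → pop True; no jump. Stack: []
LOAD_FAST_LOAD_FAST c,a → push 28,9. Stack: [28, 9]
BINARY_OP + → 28 + 9 = 37. Stack: [37]
LOAD_CONST → push 6. Stack: [37, 6]
BINARY_OP & → 37 & 6 = 4. Stack: [4]
STORE_FAST r → r=4. Stack: []
LOAD_FAST r → push 4. Stack: [4]
RETURN_VALUE → return 4.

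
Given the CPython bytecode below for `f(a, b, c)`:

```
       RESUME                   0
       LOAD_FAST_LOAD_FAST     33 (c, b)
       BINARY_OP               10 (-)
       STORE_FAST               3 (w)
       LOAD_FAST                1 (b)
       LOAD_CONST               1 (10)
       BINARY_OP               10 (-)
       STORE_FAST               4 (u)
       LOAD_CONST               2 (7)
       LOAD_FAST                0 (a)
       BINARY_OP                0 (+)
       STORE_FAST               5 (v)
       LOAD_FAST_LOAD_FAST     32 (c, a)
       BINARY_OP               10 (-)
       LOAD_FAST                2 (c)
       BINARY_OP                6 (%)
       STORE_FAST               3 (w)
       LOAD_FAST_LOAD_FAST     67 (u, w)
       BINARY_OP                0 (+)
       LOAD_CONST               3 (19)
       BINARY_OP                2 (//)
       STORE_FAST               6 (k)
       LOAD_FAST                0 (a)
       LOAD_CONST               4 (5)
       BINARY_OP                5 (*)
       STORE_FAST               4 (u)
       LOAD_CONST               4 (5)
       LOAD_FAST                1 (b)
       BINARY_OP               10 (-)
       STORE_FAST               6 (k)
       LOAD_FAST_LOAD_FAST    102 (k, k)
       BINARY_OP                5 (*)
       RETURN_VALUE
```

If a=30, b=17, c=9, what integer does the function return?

144

LOAD_FAST_LOAD_FAST c,b → push 9,17. Stack: [9, 17]
BINARY_OP - → 9 - 17 = -8. Stack: [-8]
STORE_FAST w → w=-8. Stack: []
LOAD_FAST b → push 17. Stack: [17]
LOAD_CONST → push 10. Stack: [17, 10]
BINARY_OP - → 17 - 10 = 7. Stack: [7]
STORE_FAST u → u=7. Stack: []
LOAD_CONST → push 7. Stack: [7]
LOAD_FAST a → push 30. Stack: [7, 30]
BINARY_OP + → 7 + 30 = 37. Stack: [37]
STORE_FAST v → v=37. Stack: []
LOAD_FAST_LOAD_FAST c,a → push 9,30. Stack: [9, 30]
BINARY_OP - → 9 - 30 = -21. Stack: [-21]
LOAD_FAST c → push 9. Stack: [-21, 9]
BINARY_OP % → -21 % 9 = 6. Stack: [6]
STORE_FAST w → w=6. Stack: []
LOAD_FAST_LOAD_FAST u,w → push 7,6. Stack: [7, 6]
BINARY_OP + → 7 + 6 = 13. Stack: [13]
LOAD_CONST → push 19. Stack: [13, 19]
BINARY_OP // → 13 // 19 = 0. Stack: [0]
STORE_FAST k → k=0. Stack: []
LOAD_FAST a → push 30. Stack: [30]
LOAD_CONST → push 5. Stack: [30, 5]
BINARY_OP * → 30 * 5 = 150. Stack: [150]
STORE_FAST u → u=150. Stack: []
LOAD_CONST → push 5. Stack: [5]
LOAD_FAST b → push 17. Stack: [5, 17]
BINARY_OP - → 5 - 17 = -12. Stack: [-12]
STORE_FAST k → k=-12. Stack: []
LOAD_FAST_LOAD_FAST k,k → push -12,-12. Stack: [-12, -12]
BINARY_OP * → -12 * -12 = 144. Stack: [144]
RETURN_VALUE → return 144.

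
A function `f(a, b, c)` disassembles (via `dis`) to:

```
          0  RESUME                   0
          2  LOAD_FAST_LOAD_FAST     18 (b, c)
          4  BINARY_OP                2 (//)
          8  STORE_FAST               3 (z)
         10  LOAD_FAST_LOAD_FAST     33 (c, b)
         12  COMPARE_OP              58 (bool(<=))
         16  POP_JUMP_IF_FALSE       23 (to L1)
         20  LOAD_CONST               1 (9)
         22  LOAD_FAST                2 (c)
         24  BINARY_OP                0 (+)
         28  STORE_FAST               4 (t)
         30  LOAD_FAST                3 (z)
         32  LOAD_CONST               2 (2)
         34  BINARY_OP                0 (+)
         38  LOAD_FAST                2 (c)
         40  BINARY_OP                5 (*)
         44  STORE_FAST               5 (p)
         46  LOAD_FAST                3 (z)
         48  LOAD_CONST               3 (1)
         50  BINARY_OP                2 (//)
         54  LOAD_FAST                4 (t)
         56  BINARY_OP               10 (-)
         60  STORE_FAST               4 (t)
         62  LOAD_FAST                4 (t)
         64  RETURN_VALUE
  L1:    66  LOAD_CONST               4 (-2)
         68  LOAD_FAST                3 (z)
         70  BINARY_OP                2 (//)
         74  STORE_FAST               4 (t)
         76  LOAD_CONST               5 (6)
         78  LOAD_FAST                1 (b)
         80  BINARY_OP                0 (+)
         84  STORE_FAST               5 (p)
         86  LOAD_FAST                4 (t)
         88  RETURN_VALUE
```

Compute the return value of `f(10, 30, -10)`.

-2

LOAD_FAST_LOAD_FAST b,c → push 30,-10. Stack: [30, -10]
BINARY_OP // → 30 // -10 = -3. Stack: [-3]
STORE_FAST z → z=-3. Stack: []
LOAD_FAST_LOAD_FAST c,b → push -10,30. Stack: [-10, 30]
COMPARE_OP bool(<=) → -10 vs 30 = True. Stack: [True]
POP_JUMP_IF_FALSE → pop True; no jump. Stack: []
LOAD_CONST → push 9. Stack: [9]
LOAD_FAST c → push -10. Stack: [9, -10]
BINARY_OP + → 9 + -10 = -1. Stack: [-1]
STORE_FAST t → t=-1. Stack: []
LOAD_FAST z → push -3. Stack: [-3]
LOAD_CONST → push 2. Stack: [-3, 2]
BINARY_OP + → -3 + 2 = -1. Stack: [-1]
LOAD_FAST c → push -10. Stack: [-1, -10]
BINARY_OP * → -1 * -10 = 10. Stack: [10]
STORE_FAST p → p=10. Stack: []
LOAD_FAST z → push -3. Stack: [-3]
LOAD_CONST → push 1. Stack: [-3, 1]
BINARY_OP // → -3 // 1 = -3. Stack: [-3]
LOAD_FAST t → push -1. Stack: [-3, -1]
BINARY_OP - → -3 - -1 = -2. Stack: [-2]
STORE_FAST t → t=-2. Stack: []
LOAD_FAST t → push -2. Stack: [-2]
RETURN_VALUE → return -2.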